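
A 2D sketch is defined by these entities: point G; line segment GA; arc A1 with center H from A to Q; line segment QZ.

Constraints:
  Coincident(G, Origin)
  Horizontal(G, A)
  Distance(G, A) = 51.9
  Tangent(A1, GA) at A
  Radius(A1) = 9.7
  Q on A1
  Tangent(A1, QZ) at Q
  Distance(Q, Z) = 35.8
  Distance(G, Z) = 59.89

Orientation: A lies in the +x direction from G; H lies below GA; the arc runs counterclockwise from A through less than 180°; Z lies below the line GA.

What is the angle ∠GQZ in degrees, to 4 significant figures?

98.19°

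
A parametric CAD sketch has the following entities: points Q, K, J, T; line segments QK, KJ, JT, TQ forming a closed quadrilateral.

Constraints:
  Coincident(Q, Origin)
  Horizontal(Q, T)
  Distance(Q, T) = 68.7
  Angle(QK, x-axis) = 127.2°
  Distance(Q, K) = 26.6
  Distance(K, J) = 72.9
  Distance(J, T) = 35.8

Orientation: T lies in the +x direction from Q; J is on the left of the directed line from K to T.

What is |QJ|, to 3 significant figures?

65.0

Checks: |KJ| = 72.90 ✓; |JT| = 35.80 ✓.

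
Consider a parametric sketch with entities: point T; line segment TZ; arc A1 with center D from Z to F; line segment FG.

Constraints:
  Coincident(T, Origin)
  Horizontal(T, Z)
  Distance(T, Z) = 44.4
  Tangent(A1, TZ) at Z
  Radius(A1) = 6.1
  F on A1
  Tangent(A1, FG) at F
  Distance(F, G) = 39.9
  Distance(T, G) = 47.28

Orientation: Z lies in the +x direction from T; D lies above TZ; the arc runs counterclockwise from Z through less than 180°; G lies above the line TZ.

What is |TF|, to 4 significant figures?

50.12

T is at the origin; T and Z share the same y with |TZ| = 44.4 and Z on the +x side, so Z = (44.40, 0.000). A1 meets TZ tangentially, so DZ is at right angles to TZ, so D = Z + (0, 6.1) = (44.40, 6.100). Since DF ⟂ FG (tangency), |DG| = √(6.1² + 39.9²) = 40.36 regardless of where F sits on A1. So G lies on both circle(T, 47.28) and circle(D, 40.36); the above-TZ intersection is G = (23.84, 40.83). F is the foot of the tangent from G: F = (49.12, 9.965).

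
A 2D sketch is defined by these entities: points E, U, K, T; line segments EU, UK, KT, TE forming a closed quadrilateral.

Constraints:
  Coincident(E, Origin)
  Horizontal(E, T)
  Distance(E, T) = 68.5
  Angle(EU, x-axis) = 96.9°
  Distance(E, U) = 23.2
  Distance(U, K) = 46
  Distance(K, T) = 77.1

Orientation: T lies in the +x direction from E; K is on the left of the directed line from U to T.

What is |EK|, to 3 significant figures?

65.5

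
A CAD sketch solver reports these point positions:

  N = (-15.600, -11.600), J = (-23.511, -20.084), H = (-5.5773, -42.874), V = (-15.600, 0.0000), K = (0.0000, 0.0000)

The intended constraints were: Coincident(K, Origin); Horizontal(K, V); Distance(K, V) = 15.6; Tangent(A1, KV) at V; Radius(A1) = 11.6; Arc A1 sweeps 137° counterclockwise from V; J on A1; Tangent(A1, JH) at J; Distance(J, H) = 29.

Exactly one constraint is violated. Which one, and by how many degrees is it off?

Tangent(A1, JH) at J — off by 8.80°.

K = (0.00, 0.00) ✓; K.y = 0.00, V.y = 0.00 ✓; |KV| = 15.60 ✓; ∠(NV, VK) = 90.00° ✓; |NV| = 11.60 ✓; bearing(N→J) − bearing(N→V) = 137.0° ✓; |NJ| = 11.60 ✓; ∠(NJ, JH) = 98.80° ✗; |JH| = 29.00 ✓.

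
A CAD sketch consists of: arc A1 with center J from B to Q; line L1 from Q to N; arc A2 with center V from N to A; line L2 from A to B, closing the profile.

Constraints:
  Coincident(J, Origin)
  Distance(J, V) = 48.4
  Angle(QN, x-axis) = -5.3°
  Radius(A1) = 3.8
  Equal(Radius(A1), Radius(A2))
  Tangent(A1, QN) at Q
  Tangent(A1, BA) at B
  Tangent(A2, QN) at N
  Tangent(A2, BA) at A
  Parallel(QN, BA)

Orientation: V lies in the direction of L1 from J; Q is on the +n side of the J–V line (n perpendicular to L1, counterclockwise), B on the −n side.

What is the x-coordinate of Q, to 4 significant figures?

0.3510

The slot axis is L1's direction at -5.3°, so u = (cos -5.3°, sin -5.3°) = (0.9957, -0.09237) and n = (−sin -5.3°, cos -5.3°) = (0.09237, 0.9957). J is at the origin and V lies 48.4 along u from J, so V = 48.4·u = (48.19, -4.471). Tangency of A1 to both parallel lines with radius 3.8 puts Q and B at J ± 3.8·n: Q = (0.3510, 3.784), B = (-0.3510, -3.784). So Q.x = 0.3510.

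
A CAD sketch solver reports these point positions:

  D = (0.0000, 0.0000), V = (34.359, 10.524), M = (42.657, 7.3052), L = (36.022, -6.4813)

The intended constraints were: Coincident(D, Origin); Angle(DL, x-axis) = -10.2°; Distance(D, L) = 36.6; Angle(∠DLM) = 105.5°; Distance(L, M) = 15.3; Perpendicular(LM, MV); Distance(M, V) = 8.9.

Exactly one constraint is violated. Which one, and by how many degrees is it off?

Perpendicular(LM, MV) — off by 4.50°.

D = (0.00, 0.00) ✓; DL at -10.20° ✓; |DL| = 36.60 ✓; ∠DLM = 105.5° ✓; |LM| = 15.30 ✓; ∠(LM, MV) = 94.50° ✗; |MV| = 8.900 ✓.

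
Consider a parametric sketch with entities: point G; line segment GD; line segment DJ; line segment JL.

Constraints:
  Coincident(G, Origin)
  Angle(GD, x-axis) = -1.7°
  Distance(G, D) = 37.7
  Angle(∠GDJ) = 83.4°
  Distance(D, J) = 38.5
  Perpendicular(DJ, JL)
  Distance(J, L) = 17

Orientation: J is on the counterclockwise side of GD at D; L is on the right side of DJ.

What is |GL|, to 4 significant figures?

64.28

G is at the origin; GD runs at -1.7° with length 37.7, so D = 37.7·(cos -1.7°, sin -1.7°) = (37.68, -1.118). ∠GDJ = 83.4°, so DJ runs at -1.7° + (180° − 83.4°) = 94.90° from the x-axis; with |DJ| = 38.5, J = D + 38.5·(cos 94.90°, sin 94.90°) = (34.39, 37.24). DJ is perpendicular to JL; with |JL| = 17.0 on the right of DJ, L = J + 17.0·(0.9963, 0.08542) = (51.33, 38.69). Then |GL| = |L − G| = 64.28.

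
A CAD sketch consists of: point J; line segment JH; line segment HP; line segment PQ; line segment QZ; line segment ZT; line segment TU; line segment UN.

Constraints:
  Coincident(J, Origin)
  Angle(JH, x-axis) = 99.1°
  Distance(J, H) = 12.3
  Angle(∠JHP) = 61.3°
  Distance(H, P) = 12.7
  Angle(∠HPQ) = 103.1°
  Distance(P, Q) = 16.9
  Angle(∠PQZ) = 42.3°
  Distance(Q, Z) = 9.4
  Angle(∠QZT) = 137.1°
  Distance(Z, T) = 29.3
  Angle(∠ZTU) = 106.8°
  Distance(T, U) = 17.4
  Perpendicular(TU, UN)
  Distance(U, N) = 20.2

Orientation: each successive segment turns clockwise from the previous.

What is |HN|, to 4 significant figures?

28.76

J is at the origin; JH runs at 99.1° with length 12.3, so H = (-1.945, 12.15). ∠JHP = 61.3° gives HP at -19.60° from the x-axis; with |HP| = 12.7, P = (10.02, 7.885). ∠HPQ = 103.1° gives PQ at -96.50° from the x-axis; with |PQ| = 16.9, Q = (8.106, -8.906). ∠PQZ = 42.3° gives QZ at 125.8° from the x-axis; with |QZ| = 9.4, Z = (2.607, -1.282). ∠QZT = 137.1° gives ZT at 82.90° from the x-axis; with |ZT| = 29.3, T = (6.229, 27.79). ∠ZTU = 106.8° gives TU at 9.700° from the x-axis; with |TU| = 17.4, U = (23.38, 30.72). The perpendicularity gives UN at right angles to TU, so UN runs at -80.30°; with |UN| = 20.2, N = (26.78, 10.81). Then |HN| = |N − H| = 28.76.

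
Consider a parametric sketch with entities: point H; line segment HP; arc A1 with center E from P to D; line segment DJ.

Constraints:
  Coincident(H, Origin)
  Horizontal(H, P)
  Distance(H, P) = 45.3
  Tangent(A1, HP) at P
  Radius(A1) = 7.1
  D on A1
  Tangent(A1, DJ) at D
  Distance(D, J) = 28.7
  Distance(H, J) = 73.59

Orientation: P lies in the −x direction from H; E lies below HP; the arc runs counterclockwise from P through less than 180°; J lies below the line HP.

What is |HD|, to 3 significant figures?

50.7

Checks: |HP| = 45.30 ✓; |ED| = 7.100 ✓; ∠(ED, DJ) = 90.00° ✓; |DJ| = 28.70 ✓; |HJ| = 73.59 ✓.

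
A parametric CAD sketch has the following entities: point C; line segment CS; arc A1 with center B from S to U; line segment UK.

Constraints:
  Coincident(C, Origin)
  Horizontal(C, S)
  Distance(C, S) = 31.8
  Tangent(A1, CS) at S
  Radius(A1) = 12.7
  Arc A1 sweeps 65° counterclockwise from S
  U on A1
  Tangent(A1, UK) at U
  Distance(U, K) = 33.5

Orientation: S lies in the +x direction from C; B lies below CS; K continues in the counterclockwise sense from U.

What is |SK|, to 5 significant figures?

45.603

C is at the origin; CS is horizontal with |CS| = 31.8 and S on the +x side, so S = (31.800, 0.0000). A1 meets CS tangentially, so BS is at right angles to CS, so B = S + (0, -12.7) = (31.800, -12.700). On A1, S sits at bearing 90° from B; a 65° counterclockwise sweep puts U at bearing 155°, so U = B + 12.7·(cos 155°, sin 155°) = (20.290, -7.3327). Since A1 is tangent to UK there, BU ⟂ UK, so UK runs along (−sin 155°, cos 155°); with |UK| = 33.5, K = (6.1322, -37.694). Then |SK| = |K − S| = 45.603.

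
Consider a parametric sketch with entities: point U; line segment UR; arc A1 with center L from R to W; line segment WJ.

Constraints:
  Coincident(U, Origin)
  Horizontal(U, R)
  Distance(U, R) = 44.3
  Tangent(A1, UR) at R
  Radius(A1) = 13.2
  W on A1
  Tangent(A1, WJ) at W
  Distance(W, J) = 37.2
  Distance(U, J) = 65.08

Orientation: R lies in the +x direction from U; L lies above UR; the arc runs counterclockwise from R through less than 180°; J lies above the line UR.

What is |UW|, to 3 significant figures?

59.2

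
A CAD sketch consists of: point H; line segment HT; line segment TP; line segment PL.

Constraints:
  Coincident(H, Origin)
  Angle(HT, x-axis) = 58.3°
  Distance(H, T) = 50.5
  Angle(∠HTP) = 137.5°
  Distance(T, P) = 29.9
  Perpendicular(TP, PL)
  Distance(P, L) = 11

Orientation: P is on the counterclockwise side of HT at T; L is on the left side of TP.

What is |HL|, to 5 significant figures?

71.001

H is at the origin; HT runs at 58.3° with length 50.5, so T = 50.5·(cos 58.3°, sin 58.3°) = (26.536, 42.966). ∠HTP = 137.5°, so TP runs at 58.3° + (180° − 137.5°) = 100.80° from the x-axis; with |TP| = 29.9, P = T + 29.9·(cos 100.80°, sin 100.80°) = (20.934, 72.336). TP ⟂ PL; with |PL| = 11.0 on the left of TP, L = P + 11.0·(-0.98229, -0.18738) = (10.128, 70.275). Then |HL| = |L − H| = 71.001.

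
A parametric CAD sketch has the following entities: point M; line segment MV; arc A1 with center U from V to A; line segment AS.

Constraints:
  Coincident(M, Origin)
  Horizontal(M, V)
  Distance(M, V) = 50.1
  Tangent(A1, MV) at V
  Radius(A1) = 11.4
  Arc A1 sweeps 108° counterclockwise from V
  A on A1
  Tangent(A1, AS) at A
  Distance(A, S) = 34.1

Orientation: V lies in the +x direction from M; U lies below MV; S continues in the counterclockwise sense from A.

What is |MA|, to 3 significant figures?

42.0

M is at the origin; MV is horizontal with |MV| = 50.1 and V on the +x side, so V = (50.1, 0.00). A1 meets MV tangentially, so UV is at right angles to MV, so U = V + (0, -11.4) = (50.1, -11.4). On A1, V sits at bearing 90° from U; a 108° counterclockwise sweep puts A at bearing 198°, so A = U + 11.4·(cos 198°, sin 198°) = (39.3, -14.9). Then |MA| = |A − M| = 42.0.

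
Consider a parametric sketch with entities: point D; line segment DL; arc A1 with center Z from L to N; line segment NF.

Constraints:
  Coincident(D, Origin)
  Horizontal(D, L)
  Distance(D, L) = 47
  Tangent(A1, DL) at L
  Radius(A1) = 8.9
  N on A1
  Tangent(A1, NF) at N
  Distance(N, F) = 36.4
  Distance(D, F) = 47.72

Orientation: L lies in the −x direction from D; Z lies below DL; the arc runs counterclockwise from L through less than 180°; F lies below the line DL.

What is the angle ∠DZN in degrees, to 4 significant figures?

143.0°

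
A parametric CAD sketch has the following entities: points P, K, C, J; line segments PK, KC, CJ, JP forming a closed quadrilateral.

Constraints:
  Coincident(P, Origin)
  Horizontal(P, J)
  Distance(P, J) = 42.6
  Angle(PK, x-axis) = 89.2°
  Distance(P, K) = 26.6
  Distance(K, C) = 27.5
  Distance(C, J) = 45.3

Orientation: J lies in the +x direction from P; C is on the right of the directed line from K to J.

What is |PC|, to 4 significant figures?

2.792

P is at the origin; P and J share the same y with |PJ| = 42.6 and J in +x, so J = (42.6, 0). PK runs at 89.2° with |PK| = 26.6, so K = (0.3714, 26.60). C is determined by |KC| = 27.5 and |CJ| = 45.3 together: it lies at the intersection of circle(K, 27.5) and circle(J, 45.3). With |KJ| = 49.91, the foot of the radical line on KJ is 11.97 from K and the perpendicular offset is √(27.5² − 11.97²) = 24.76. Taking the right-of-KJ solution: C = (-2.694, -0.7312).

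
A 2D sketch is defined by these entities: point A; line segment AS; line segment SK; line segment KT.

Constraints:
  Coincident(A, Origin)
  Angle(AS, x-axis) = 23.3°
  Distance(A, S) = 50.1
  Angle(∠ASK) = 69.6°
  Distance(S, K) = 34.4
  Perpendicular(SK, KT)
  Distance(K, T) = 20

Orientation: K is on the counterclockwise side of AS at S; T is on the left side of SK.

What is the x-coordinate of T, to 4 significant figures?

7.788

A is at the origin; AS runs at 23.3° with length 50.1, so S = 50.1·(cos 23.3°, sin 23.3°) = (46.01, 19.82). ∠ASK = 69.6°, so SK runs at 23.3° + (180° − 69.6°) = 133.7° from the x-axis; with |SK| = 34.4, K = S + 34.4·(cos 133.7°, sin 133.7°) = (22.25, 44.69). SK ⟂ KT; with |KT| = 20.0 on the left of SK, T = K + 20.0·(-0.7230, -0.6909) = (7.788, 30.87). So T.x = 7.788.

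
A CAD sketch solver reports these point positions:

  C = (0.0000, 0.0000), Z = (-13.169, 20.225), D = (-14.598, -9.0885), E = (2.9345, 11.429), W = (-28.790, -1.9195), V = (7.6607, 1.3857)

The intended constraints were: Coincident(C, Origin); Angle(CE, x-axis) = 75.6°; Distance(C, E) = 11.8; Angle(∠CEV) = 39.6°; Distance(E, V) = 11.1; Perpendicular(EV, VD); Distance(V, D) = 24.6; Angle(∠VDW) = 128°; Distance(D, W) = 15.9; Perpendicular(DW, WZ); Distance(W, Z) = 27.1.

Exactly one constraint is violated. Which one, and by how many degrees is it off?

Perpendicular(DW, WZ) — off by 8.40°.

C = (0.00, 0.00) ✓; CE at 75.60° ✓; |CE| = 11.80 ✓; ∠CEV = 39.60° ✓; |EV| = 11.10 ✓; ∠(EV, VD) = 90.00° ✓; |VD| = 24.60 ✓; ∠VDW = 128.0° ✓; |DW| = 15.90 ✓; ∠(DW, WZ) = 98.40° ✗; |WZ| = 27.10 ✓.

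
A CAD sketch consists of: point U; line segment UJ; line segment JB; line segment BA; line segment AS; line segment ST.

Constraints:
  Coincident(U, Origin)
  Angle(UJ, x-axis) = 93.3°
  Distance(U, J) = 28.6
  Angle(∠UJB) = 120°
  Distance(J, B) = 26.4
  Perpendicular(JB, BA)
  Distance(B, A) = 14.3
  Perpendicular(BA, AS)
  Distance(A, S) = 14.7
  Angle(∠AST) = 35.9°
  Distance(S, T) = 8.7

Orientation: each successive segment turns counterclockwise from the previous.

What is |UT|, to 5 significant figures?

36.531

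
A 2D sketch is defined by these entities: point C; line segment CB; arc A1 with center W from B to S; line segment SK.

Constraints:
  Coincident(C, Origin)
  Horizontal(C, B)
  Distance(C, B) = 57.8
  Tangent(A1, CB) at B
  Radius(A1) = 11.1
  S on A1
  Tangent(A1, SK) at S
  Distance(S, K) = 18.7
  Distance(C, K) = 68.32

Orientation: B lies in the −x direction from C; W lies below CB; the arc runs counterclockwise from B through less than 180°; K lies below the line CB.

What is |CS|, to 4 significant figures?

69.67

C is at the origin; CB is horizontal with |CB| = 57.8 and B on the −x side, so B = (-57.80, 0.000). A1 meets CB tangentially, so WB is at right angles to CB, so W = B + (0, -11.1) = (-57.80, -11.10). Since WS ⟂ SK (tangency), |WK| = √(11.1² + 18.7²) = 21.75 regardless of where S sits on A1. So K lies on both circle(C, 68.32) and circle(W, 21.75); the below-CB intersection is K = (-59.97, -32.74). S is the foot of the tangent from K: S = (-67.86, -15.79).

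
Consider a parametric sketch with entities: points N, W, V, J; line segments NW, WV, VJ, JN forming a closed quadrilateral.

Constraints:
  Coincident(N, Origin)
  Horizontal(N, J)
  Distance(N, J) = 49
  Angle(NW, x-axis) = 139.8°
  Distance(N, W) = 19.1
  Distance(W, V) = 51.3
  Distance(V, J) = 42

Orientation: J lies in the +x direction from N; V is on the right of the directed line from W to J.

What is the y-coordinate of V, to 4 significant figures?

-27.73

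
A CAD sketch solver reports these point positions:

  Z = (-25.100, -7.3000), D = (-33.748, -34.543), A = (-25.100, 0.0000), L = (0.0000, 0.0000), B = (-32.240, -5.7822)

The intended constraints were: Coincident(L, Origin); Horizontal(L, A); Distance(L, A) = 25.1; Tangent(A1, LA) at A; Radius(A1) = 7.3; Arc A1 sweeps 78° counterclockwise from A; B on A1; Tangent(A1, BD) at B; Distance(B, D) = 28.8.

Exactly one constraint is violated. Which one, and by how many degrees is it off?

Tangent(A1, BD) at B — off by 9.00°.

L = (0.00, 0.00) ✓; L.y = 0.00, A.y = 0.00 ✓; |LA| = 25.10 ✓; ∠(ZA, AL) = 90.00° ✓; |ZA| = 7.300 ✓; bearing(Z→B) − bearing(Z→A) = 78.00° ✓; |ZB| = 7.300 ✓; ∠(ZB, BD) = 81.00° ✗; |BD| = 28.80 ✓.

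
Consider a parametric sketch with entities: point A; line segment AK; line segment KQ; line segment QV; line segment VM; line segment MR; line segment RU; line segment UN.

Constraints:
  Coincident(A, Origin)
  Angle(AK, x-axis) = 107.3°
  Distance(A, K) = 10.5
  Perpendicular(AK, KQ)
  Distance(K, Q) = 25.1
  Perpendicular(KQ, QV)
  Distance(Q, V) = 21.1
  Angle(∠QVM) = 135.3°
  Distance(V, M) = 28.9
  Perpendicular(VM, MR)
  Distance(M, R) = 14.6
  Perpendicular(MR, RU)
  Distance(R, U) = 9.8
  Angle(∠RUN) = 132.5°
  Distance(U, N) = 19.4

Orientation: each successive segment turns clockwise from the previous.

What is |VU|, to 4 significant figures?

24.04

A is at the origin; AK runs at 107.3° with length 10.5, so K = (-3.122, 10.02). AK is perpendicular to KQ, so KQ runs at 17.30°; with |KQ| = 25.1, Q = (20.84, 17.49). KQ ⟂ QV, so QV runs at -72.70°; with |QV| = 21.1, V = (27.12, -2.656). ∠QVM = 135.3° gives VM at -117.4° from the x-axis; with |VM| = 28.9, M = (13.82, -28.31). VM ⟂ MR, so MR runs at 152.6°; with |MR| = 14.6, R = (0.8548, -21.60). The perpendicularity gives RU at right angles to MR, so RU runs at 62.60°; with |RU| = 9.8, U = (5.365, -12.89). Then |VU| = |U − V| = 24.04.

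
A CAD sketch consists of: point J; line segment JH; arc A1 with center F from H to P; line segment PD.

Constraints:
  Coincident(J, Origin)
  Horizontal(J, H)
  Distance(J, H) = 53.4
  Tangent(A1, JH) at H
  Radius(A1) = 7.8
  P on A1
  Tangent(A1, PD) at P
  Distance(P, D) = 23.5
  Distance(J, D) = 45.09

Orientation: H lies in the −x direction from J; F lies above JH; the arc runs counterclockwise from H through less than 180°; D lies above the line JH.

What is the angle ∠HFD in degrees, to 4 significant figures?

137.7°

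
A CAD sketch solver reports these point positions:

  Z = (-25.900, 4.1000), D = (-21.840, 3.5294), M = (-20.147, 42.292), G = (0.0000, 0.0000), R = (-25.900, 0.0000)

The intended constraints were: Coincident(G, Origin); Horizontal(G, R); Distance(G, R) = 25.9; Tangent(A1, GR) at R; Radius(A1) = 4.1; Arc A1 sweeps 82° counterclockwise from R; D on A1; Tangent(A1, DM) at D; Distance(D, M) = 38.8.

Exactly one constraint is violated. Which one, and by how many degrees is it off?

Tangent(A1, DM) at D — off by 5.50°.

G = (0.00, 0.00) ✓; G.y = 0.00, R.y = 0.00 ✓; |GR| = 25.90 ✓; ∠(ZR, RG) = 90.00° ✓; |ZR| = 4.100 ✓; bearing(Z→D) − bearing(Z→R) = 82.00° ✓; |ZD| = 4.100 ✓; ∠(ZD, DM) = 84.50° ✗; |DM| = 38.80 ✓.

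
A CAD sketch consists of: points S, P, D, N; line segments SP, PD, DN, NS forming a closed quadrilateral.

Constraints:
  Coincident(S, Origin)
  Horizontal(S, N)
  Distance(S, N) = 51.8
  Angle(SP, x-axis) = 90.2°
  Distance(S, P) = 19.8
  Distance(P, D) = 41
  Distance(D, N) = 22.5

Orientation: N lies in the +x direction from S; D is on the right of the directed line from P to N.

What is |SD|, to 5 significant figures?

31.462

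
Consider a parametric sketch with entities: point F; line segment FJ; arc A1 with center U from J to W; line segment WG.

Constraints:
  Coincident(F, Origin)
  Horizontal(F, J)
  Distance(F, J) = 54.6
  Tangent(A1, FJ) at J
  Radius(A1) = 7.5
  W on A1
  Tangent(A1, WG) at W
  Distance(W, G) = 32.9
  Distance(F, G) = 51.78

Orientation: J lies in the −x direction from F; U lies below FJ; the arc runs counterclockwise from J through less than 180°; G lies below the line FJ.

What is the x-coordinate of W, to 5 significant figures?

-59.962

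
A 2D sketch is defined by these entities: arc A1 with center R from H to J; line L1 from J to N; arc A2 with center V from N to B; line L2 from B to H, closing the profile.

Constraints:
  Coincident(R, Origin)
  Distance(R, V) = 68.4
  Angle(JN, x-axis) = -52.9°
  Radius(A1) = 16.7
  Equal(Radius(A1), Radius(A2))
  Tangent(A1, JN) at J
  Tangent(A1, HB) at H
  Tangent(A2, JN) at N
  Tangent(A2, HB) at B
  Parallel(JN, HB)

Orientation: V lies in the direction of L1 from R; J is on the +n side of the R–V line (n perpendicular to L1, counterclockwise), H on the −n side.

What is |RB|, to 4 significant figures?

70.41

Tangency of A1 to both parallel lines with radius 16.7 puts J and H at R ± 16.7·n: J = (13.32, 10.07), H = (-13.32, -10.07). Equal radii place N and B the same way about V: N = V + 16.7·n = (54.58, -44.48), B = V − 16.7·n = (27.94, -64.63). Then |RB| = |B − R| = 70.41.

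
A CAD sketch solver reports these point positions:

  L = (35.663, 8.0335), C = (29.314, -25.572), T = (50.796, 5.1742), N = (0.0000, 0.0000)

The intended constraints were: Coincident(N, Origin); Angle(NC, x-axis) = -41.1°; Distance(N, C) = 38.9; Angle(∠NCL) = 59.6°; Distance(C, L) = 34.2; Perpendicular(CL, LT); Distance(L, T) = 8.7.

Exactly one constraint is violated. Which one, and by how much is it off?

Distance(L, T) = 8.7 — off by 6.70.

N = (0.00, 0.00) ✓; NC at -41.10° ✓; |NC| = 38.90 ✓; ∠NCL = 59.60° ✓; |CL| = 34.20 ✓; ∠(CL, LT) = 90.00° ✓; |LT| = 15.40 ✗.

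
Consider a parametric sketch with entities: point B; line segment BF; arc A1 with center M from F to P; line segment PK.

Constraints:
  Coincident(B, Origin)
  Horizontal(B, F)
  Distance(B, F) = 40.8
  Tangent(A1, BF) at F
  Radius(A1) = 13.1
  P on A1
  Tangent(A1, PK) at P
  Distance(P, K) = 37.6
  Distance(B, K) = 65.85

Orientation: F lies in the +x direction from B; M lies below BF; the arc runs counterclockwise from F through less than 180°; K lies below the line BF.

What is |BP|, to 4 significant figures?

32.95

Checks: |MP| = 13.10 ✓; ∠(MP, PK) = 90.00° ✓; |PK| = 37.60 ✓; |BK| = 65.85 ✓.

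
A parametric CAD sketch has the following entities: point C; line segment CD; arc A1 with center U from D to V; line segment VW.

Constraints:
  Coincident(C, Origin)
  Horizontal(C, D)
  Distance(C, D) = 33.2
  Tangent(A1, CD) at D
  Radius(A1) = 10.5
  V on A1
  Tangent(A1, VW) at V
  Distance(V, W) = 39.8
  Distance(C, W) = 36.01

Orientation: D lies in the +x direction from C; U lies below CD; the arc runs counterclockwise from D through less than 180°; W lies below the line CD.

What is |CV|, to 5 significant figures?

25.159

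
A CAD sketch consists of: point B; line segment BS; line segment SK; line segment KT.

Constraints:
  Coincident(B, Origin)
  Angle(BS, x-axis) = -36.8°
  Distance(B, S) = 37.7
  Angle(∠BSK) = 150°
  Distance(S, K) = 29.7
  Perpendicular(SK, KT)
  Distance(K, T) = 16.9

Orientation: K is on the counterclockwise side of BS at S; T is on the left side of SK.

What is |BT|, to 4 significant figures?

62.38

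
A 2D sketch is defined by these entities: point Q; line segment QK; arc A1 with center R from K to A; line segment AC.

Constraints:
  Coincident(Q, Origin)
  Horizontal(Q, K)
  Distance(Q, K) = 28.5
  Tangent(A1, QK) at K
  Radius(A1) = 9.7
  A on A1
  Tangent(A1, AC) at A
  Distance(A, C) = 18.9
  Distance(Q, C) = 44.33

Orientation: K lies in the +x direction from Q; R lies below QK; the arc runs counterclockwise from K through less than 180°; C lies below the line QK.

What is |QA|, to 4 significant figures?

25.88

Checks: Q = (0.00, 0.00) ✓; ∠(RK, KQ) = 90.00° ✓; |RK| = 9.700 ✓; |RA| = 9.700 ✓; ∠(RA, AC) = 90.00° ✓; |AC| = 18.90 ✓; |QC| = 44.33 ✓.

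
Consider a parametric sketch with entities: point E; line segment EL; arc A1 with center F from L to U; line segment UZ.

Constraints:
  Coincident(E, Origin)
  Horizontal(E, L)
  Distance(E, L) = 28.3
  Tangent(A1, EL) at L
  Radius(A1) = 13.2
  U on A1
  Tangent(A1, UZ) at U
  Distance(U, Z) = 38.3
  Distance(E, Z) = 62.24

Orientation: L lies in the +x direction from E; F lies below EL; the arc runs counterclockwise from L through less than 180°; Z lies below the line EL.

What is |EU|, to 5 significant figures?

24.629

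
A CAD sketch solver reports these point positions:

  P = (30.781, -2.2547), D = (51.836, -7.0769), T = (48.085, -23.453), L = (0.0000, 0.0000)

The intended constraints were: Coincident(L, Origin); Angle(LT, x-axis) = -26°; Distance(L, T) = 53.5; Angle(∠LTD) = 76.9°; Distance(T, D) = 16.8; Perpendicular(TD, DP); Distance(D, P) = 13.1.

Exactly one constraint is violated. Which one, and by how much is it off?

Distance(D, P) = 13.1 — off by 8.50.

L = (0.00, 0.00) ✓; LT at -26.00° ✓; |LT| = 53.50 ✓; ∠LTD = 76.90° ✓; |TD| = 16.80 ✓; ∠(TD, DP) = 90.00° ✓; |DP| = 21.60 ✗.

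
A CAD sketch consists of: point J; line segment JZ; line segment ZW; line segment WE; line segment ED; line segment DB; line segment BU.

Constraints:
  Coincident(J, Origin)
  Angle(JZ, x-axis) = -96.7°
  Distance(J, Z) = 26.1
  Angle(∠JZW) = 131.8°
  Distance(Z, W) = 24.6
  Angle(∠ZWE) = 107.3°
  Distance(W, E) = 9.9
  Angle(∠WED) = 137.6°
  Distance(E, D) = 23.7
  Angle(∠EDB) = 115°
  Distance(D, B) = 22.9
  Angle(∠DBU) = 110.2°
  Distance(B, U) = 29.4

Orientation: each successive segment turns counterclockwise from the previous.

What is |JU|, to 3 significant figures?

16.3

J is at the origin; JZ runs at -96.7° with length 26.1, so Z = (-3.05, -25.9). ∠JZW = 131.8° gives ZW at -48.5° from the x-axis; with |ZW| = 24.6, W = (13.3, -44.3). ∠ZWE = 107.3° gives WE at 24.2° from the x-axis; with |WE| = 9.9, E = (22.3, -40.3). ∠WED = 137.6° gives ED at 66.6° from the x-axis; with |ED| = 23.7, D = (31.7, -18.5). ∠EDB = 115.0° gives DB at 132° from the x-axis; with |DB| = 22.9, B = (16.5, -1.41). ∠DBU = 110.2° gives BU at -159° from the x-axis; with |BU| = 29.4, U = (-10.9, -12.1). Then |JU| = |U − J| = 16.3.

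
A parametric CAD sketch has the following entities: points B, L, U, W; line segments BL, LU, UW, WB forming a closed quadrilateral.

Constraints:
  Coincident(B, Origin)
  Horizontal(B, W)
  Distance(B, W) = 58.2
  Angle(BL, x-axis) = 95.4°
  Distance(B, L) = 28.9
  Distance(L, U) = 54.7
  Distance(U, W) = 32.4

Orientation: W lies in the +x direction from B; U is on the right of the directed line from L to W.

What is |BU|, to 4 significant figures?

33.38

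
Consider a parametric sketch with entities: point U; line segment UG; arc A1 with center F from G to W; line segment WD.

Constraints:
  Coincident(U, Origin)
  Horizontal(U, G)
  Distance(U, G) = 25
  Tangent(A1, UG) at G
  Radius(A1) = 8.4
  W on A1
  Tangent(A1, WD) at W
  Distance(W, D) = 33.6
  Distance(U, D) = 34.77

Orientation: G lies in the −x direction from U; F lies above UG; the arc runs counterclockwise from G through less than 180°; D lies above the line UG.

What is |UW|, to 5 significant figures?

18.094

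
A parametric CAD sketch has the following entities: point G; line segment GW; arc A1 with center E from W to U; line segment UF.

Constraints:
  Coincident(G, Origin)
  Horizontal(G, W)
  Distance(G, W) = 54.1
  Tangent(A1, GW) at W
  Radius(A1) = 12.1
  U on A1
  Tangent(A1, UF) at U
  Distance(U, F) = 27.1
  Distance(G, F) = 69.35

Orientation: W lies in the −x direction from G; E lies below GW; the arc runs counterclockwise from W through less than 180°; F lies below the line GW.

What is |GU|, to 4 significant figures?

67.41

Checks: |EU| = 12.10 ✓; ∠(EU, UF) = 90.00° ✓; |UF| = 27.10 ✓; |GF| = 69.35 ✓.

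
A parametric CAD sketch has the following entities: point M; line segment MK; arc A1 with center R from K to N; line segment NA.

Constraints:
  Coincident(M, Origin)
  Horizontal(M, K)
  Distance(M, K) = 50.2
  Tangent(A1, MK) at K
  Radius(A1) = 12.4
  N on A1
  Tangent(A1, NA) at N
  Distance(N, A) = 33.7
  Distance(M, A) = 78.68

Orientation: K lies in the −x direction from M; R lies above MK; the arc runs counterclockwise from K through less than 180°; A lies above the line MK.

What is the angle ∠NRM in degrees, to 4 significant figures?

57.05°

Checks: ∠(RK, KM) = 90.00° ✓; |RK| = 12.40 ✓; |RN| = 12.40 ✓; ∠(RN, NA) = 90.00° ✓; |NA| = 33.70 ✓; |MA| = 78.68 ✓.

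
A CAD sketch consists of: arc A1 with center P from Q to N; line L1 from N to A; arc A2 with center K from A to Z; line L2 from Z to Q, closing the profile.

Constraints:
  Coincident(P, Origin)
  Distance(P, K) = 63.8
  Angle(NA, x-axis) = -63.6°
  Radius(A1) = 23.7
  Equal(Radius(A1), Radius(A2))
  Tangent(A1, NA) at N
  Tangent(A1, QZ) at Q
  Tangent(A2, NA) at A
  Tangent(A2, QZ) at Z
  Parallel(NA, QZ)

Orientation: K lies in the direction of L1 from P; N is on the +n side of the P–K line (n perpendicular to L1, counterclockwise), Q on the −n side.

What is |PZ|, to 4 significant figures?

68.06

Tangency of A1 to both parallel lines with radius 23.7 puts N and Q at P ± 23.7·n: N = (21.23, 10.54), Q = (-21.23, -10.54). Equal radii place A and Z the same way about K: A = K + 23.7·n = (49.60, -46.61), Z = K − 23.7·n = (7.139, -67.68). Then |PZ| = |Z − P| = 68.06.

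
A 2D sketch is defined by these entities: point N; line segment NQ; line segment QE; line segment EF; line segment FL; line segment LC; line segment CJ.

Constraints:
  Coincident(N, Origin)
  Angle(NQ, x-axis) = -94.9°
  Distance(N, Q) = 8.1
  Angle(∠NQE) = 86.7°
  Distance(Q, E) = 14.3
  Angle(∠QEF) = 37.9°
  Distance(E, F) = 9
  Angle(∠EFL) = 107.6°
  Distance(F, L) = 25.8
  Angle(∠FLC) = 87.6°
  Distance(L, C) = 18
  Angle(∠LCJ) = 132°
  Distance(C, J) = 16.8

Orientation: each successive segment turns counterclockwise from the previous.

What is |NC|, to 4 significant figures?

31.78

N is at the origin; NQ runs at -94.9° with length 8.1, so Q = (-0.6919, -8.070). ∠NQE = 86.7° gives QE at -1.600° from the x-axis; with |QE| = 14.3, E = (13.60, -8.470). ∠QEF = 37.9° gives EF at 140.5° from the x-axis; with |EF| = 9.0, F = (6.658, -2.745). ∠EFL = 107.6° gives FL at -147.1° from the x-axis; with |FL| = 25.8, L = (-15.00, -16.76). ∠FLC = 87.6° gives LC at -54.70° from the x-axis; with |LC| = 18.0, C = (-4.603, -31.45). Then |NC| = |C − N| = 31.78.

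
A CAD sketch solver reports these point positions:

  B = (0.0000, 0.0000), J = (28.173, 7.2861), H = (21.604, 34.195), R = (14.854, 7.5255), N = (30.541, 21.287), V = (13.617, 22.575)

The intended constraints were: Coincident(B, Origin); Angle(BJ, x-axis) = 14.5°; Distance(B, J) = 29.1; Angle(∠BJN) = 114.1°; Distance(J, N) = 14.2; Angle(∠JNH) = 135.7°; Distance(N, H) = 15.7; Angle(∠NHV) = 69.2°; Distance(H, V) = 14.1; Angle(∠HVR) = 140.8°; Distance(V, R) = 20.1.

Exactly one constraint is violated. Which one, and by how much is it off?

Distance(V, R) = 20.1 — off by 5.00.

B = (0.00, 0.00) ✓; BJ at 14.50° ✓; |BJ| = 29.10 ✓; ∠BJN = 114.1° ✓; |JN| = 14.20 ✓; ∠JNH = 135.7° ✓; |NH| = 15.70 ✓; ∠NHV = 69.20° ✓; |HV| = 14.10 ✓; ∠HVR = 140.8° ✓; |VR| = 15.10 ✗.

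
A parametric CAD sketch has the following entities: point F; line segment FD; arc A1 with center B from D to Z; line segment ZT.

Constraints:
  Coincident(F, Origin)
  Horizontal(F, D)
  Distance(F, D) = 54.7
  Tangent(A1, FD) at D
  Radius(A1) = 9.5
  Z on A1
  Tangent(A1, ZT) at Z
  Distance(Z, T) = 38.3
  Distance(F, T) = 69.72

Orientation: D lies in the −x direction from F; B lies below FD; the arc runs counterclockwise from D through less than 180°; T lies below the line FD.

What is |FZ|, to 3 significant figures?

64.9

F is at the origin; FD is horizontal with |FD| = 54.7 and D on the −x side, so D = (-54.7, 0.00). Since A1 is tangent to FD there, BD ⟂ FD, so B = D + (0, -9.5) = (-54.7, -9.50). Since BZ ⟂ ZT (tangency), |BT| = √(9.5² + 38.3²) = 39.5 regardless of where Z sits on A1. So T lies on both circle(F, 69.72) and circle(B, 39.5); the below-FD intersection is T = (-49.9, -48.7). Z is the foot of the tangent from T: Z = (-63.6, -12.9).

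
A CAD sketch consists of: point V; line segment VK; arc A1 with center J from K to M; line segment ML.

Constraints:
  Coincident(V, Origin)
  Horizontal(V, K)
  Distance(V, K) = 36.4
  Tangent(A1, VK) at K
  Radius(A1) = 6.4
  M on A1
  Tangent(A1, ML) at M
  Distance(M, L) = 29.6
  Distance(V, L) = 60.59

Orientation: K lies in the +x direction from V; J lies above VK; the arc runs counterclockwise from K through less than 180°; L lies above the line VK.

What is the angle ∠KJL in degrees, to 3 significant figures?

152°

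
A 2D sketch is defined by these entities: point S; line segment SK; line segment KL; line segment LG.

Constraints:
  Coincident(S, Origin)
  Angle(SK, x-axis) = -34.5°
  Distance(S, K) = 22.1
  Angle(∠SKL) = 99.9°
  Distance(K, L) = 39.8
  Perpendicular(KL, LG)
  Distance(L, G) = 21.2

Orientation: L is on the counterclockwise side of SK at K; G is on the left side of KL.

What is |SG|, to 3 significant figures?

43.6

S is at the origin; SK runs at -34.5° with length 22.1, so K = 22.1·(cos -34.5°, sin -34.5°) = (18.2, -12.5). ∠SKL = 99.9°, so KL runs at -34.5° + (180° − 99.9°) = 45.6° from the x-axis; with |KL| = 39.8, L = K + 39.8·(cos 45.6°, sin 45.6°) = (46.1, 15.9). KL is perpendicular to LG; with |LG| = 21.2 on the left of KL, G = L + 21.2·(-0.714, 0.700) = (30.9, 30.8). Then |SG| = |G − S| = 43.6.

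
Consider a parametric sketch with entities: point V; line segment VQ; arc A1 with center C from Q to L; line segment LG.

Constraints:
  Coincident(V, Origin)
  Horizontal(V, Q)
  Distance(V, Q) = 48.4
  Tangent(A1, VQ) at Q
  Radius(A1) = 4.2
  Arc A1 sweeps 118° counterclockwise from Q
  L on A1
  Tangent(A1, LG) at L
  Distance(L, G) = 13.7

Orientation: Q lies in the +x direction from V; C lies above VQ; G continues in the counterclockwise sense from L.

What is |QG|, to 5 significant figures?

18.470

V is at the origin; V and Q share the same y with |VQ| = 48.4 and Q on the +x side, so Q = (48.400, 0.0000). Tangency of A1 to VQ means the radius CQ is perpendicular to VQ, so C = Q + (0, 4.2) = (48.400, 4.2000). On A1, Q sits at bearing -90° from C; a 118° counterclockwise sweep puts L at bearing 28°, so L = C + 4.2·(cos 28°, sin 28°) = (52.108, 6.1718). A1 meets LG tangentially, so CL is at right angles to LG, so LG runs along (−sin 28°, cos 28°); with |LG| = 13.7, G = (45.677, 18.268). Then |QG| = |G − Q| = 18.470.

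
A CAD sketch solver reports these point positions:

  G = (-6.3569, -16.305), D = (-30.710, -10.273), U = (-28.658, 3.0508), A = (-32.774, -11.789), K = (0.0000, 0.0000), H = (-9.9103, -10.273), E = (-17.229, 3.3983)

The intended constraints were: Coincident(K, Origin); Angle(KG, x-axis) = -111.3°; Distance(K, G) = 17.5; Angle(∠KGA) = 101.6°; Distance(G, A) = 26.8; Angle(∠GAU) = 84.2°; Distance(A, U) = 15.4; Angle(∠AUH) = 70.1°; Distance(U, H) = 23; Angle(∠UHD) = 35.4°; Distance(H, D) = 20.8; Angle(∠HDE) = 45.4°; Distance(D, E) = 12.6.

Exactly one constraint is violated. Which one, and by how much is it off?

Distance(D, E) = 12.6 — off by 6.60.

K = (0.00, 0.00) ✓; KG at -111.3° ✓; |KG| = 17.50 ✓; ∠KGA = 101.6° ✓; |GA| = 26.80 ✓; ∠GAU = 84.20° ✓; |AU| = 15.40 ✓; ∠AUH = 70.10° ✓; |UH| = 23.00 ✓; ∠UHD = 35.40° ✓; |HD| = 20.80 ✓; ∠HDE = 45.40° ✓; |DE| = 19.20 ✗.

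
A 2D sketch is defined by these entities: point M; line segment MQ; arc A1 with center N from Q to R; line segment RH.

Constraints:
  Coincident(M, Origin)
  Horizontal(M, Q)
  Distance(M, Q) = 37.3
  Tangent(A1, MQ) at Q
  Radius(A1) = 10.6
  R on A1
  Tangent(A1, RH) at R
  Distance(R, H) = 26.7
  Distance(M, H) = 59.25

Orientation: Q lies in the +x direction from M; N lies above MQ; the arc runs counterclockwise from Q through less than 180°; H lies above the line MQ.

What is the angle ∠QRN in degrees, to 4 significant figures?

42.26°

Checks: M.y = 0.00, Q.y = 0.00 ✓; |NQ| = 10.60 ✓; |NR| = 10.60 ✓; ∠(NR, RH) = 90.00° ✓; |RH| = 26.70 ✓; |MH| = 59.25 ✓.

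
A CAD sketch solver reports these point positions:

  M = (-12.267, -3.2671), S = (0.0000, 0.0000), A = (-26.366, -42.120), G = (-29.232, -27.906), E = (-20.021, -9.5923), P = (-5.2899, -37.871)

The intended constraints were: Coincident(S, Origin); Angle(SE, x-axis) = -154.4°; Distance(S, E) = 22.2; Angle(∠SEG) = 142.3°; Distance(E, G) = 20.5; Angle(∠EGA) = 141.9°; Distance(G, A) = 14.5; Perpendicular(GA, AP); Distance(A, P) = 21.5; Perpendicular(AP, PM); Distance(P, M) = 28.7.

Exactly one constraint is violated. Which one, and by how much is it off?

Distance(P, M) = 28.7 — off by 6.60.

S = (0.00, 0.00) ✓; SE at -154.4° ✓; |SE| = 22.20 ✓; ∠SEG = 142.3° ✓; |EG| = 20.50 ✓; ∠EGA = 141.9° ✓; |GA| = 14.50 ✓; ∠(GA, AP) = 90.00° ✓; |AP| = 21.50 ✓; ∠(AP, PM) = 90.00° ✓; |PM| = 35.30 ✗.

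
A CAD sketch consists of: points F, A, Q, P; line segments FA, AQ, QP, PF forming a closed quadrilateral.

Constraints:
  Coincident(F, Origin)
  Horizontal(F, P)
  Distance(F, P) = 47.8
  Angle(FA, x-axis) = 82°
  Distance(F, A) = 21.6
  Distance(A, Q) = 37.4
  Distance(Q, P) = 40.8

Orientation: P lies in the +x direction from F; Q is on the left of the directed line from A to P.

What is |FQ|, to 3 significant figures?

53.1

Checks: |AQ| = 37.40 ✓; |QP| = 40.80 ✓.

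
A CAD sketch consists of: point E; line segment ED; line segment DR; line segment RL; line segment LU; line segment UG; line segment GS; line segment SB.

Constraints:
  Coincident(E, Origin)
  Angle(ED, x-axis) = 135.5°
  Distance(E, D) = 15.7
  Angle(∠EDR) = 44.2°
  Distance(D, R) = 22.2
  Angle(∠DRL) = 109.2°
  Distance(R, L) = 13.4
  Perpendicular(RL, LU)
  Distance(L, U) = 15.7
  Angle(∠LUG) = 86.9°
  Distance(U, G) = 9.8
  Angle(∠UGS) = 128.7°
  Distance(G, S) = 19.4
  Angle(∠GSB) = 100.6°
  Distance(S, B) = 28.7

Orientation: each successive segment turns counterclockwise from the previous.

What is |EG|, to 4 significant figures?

3.358

E is at the origin; ED runs at 135.5° with length 15.7, so D = (-11.20, 11.00). ∠EDR = 44.2° gives DR at -88.70° from the x-axis; with |DR| = 22.2, R = (-10.69, -11.19). ∠DRL = 109.2° gives RL at -17.90° from the x-axis; with |RL| = 13.4, L = (2.057, -15.31). RL ⟂ LU, so LU runs at 72.10°; with |LU| = 15.7, U = (6.882, -0.3686). ∠LUG = 86.9° gives UG at 165.2° from the x-axis; with |UG| = 9.8, G = (-2.592, 2.135). Then |EG| = |G − E| = 3.358.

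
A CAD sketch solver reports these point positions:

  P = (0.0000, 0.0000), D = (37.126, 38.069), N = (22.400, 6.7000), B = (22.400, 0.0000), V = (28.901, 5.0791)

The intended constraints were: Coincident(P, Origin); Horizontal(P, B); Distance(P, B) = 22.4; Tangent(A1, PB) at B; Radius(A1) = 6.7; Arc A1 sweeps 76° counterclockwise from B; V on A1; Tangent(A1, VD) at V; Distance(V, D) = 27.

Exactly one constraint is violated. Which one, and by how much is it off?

Distance(V, D) = 27 — off by 7.00.

P = (0.00, 0.00) ✓; P.y = 0.00, B.y = 0.00 ✓; |PB| = 22.40 ✓; ∠(NB, BP) = 90.00° ✓; |NB| = 6.700 ✓; bearing(N→V) − bearing(N→B) = 76.00° ✓; |NV| = 6.700 ✓; ∠(NV, VD) = 90.00° ✓; |VD| = 34.00 ✗.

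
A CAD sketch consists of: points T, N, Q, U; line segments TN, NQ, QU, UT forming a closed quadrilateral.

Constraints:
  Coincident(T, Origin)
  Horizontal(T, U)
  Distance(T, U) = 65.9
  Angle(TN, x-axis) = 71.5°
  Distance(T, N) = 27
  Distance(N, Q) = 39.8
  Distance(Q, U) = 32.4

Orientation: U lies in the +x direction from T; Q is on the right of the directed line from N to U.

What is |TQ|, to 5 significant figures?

34.282

Checks: |NQ| = 39.80 ✓; |QU| = 32.40 ✓.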